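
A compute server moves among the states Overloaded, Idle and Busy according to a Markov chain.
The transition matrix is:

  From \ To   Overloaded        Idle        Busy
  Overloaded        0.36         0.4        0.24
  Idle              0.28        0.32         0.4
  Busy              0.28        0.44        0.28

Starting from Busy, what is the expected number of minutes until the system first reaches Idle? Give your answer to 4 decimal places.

2.3374

Let t(s) be the expected number of minutes to first reach Idle from state s, with t(Idle) = 0. Conditioning on the first minute:
t(Overloaded) = 1 + 0.36·t(Overloaded) + 0.24·t(Busy)
t(Busy) = 1 + 0.28·t(Overloaded) + 0.28·t(Busy)
Solving: t(Overloaded) = 2.4390, t(Busy) = 2.3374.
Expected minutes from Busy to Idle: 2.3374.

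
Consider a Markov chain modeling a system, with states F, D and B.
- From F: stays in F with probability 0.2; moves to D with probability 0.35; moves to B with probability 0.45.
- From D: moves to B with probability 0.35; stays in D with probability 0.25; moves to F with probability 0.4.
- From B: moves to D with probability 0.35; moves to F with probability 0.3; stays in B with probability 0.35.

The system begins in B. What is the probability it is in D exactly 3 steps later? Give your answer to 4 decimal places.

0.3185

Propagate the distribution vector 3 steps from B.
After 0 steps: (0.0000, 0.0000, 1.0000)
After 1 step: (0.3000, 0.3500, 0.3500)
After 2 steps: (0.3050, 0.3150, 0.3800)
After 3 steps: (0.3010, 0.3185, 0.3805)
P(in D after 3 steps) = 0.3185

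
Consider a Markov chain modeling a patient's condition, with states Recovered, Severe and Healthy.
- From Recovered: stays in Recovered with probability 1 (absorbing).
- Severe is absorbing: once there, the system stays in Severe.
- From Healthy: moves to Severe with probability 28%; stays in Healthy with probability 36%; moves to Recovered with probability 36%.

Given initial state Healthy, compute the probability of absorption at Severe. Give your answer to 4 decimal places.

Let h(s) be the probability of absorption at Severe starting from transient state s. Then h(Severe) = 1 and h(Recovered) = 0. By first-step analysis:
h(Healthy) = 0.36·0 + 0.28·1 + 0.36·h(Healthy)
Solving: h(Healthy) = 0.4375.
Starting from Healthy, the probability is 0.4375.

0.4375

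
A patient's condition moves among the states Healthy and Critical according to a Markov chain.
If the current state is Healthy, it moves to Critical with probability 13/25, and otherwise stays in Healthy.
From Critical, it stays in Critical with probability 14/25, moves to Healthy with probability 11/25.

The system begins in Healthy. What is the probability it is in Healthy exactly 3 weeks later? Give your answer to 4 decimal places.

Propagate the distribution vector 3 weeks from Healthy.
After 0 weeks: (1.0000, 0.0000)
After 1 week: (0.4800, 0.5200)
After 2 weeks: (0.4592, 0.5408)
After 3 weeks: (0.4584, 0.5416)
P(in Healthy after 3 weeks) = 0.4584

0.4584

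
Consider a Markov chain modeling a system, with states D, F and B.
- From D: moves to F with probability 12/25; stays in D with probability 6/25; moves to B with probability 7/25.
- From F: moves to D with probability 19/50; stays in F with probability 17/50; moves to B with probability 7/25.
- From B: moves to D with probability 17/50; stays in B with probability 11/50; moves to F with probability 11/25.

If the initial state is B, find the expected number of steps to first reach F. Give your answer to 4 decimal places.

Let t(s) be the expected number of steps to first reach F from state s, with t(F) = 0. Conditioning on the first step:
t(D) = 1 + 0.24·t(D) + 0.28·t(B)
t(B) = 1 + 0.34·t(D) + 0.22·t(B)
Solving: t(D) = 2.1302, t(B) = 2.2106.
Expected steps from B to F: 2.2106.

2.2106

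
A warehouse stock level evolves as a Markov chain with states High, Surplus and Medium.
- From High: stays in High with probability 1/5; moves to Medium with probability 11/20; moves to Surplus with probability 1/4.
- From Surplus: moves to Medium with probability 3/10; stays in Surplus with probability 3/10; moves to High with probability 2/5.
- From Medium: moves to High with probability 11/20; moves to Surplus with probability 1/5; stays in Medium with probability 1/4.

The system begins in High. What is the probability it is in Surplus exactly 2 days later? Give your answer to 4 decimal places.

Sum over the intermediate state after 1 day:
P = P(High→High)·P(High→Surplus) + P(High→Surplus)·P(Surplus→Surplus) + P(High→Medium)·P(Medium→Surplus)
  = 0.2×0.25 + 0.25×0.3 + 0.55×0.2
  = 0.0500 + 0.0750 + 0.1100 = 0.2350

0.2350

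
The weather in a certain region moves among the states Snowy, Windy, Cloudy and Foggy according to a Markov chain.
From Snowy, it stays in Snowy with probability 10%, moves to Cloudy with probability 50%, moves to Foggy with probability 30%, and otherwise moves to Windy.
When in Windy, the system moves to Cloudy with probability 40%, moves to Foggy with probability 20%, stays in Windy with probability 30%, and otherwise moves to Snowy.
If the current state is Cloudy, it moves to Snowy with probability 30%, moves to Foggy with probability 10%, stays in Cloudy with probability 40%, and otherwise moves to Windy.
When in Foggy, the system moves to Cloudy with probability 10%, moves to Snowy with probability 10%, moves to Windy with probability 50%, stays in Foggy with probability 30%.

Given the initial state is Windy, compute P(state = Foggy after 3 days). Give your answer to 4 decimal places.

0.2020

Propagate the distribution vector 3 days from Windy.
After 0 days: (0.0000, 1.0000, 0.0000, 0.0000)
After 1 day: (0.1000, 0.3000, 0.4000, 0.2000)
After 2 days: (0.1800, 0.2800, 0.3500, 0.1900)
After 3 days: (0.1700, 0.2670, 0.3610, 0.2020)
P(in Foggy after 3 days) = 0.2020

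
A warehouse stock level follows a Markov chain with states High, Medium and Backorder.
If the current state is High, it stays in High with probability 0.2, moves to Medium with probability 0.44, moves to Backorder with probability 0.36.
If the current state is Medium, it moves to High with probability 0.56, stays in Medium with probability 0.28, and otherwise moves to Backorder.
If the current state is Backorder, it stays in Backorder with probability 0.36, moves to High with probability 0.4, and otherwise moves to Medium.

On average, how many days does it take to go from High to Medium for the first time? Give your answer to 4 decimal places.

Let t(s) be the expected number of days to first reach Medium from state s, with t(Medium) = 0. Conditioning on the first day:
t(High) = 1 + 0.2·t(High) + 0.36·t(Backorder)
t(Backorder) = 1 + 0.4·t(High) + 0.36·t(Backorder)
Solving: t(High) = 2.7174, t(Backorder) = 3.2609.
Expected days from High to Medium: 2.7174.

2.7174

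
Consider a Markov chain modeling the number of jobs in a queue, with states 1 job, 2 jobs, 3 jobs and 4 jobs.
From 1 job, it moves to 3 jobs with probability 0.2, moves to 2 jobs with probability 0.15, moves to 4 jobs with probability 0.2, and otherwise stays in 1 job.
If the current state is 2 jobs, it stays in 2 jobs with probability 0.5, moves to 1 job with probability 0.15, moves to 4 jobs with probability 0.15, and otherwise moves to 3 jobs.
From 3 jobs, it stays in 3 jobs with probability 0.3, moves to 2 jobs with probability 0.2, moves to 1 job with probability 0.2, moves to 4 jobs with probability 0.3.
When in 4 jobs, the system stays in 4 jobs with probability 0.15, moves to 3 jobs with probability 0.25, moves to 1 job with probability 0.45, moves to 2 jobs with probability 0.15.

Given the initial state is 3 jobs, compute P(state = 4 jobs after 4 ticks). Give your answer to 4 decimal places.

0.2011

Propagate the distribution vector 4 ticks from 3 jobs.
After 0 ticks: (0.0000, 0.0000, 1.0000, 0.0000)
After 1 tick: (0.2000, 0.2000, 0.3000, 0.3000)
After 2 ticks: (0.3150, 0.2350, 0.2450, 0.2050)
After 3 ticks: (0.3183, 0.2445, 0.2348, 0.2025)
After 4 ticks: (0.3180, 0.2473, 0.2336, 0.2011)
P(in 4 jobs after 4 ticks) = 0.2011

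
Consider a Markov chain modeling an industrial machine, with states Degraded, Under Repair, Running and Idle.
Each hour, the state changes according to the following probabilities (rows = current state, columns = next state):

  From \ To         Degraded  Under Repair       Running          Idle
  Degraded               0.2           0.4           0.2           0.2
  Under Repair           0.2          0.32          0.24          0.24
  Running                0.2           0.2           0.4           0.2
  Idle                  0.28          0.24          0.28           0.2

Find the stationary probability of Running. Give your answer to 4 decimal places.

Let the stationary distribution be π with π = πP and π_1 + π_2 + π_3 + π_4 = 1.
π_1 = 0.2·π_1 + 0.2·π_2 + 0.2·π_3 + 0.28·π_4
π_2 = 0.4·π_1 + 0.32·π_2 + 0.2·π_3 + 0.24·π_4
π_3 = 0.2·π_1 + 0.24·π_2 + 0.4·π_3 + 0.28·π_4
Solving with the normalization constraint gives π = (0.2169, 0.2862, 0.2855, 0.2114).
So the stationary probability of Running is 0.2855.

0.2855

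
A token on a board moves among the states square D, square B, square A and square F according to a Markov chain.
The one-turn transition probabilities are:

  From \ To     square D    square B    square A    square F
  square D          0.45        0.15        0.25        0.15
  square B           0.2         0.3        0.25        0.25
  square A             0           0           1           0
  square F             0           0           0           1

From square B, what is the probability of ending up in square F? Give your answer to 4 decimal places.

0.4718

Let h(s) be the probability of absorption at square F starting from transient state s. Then h(square F) = 1 and h(square A) = 0. By first-step analysis:
h(square D) = 0.45·h(square D) + 0.15·h(square B) + 0.25·0 + 0.15·1
h(square B) = 0.2·h(square D) + 0.3·h(square B) + 0.25·0 + 0.25·1
Solving: h(square D) = 0.4014, h(square B) = 0.4718.
Starting from square B, the probability is 0.4718.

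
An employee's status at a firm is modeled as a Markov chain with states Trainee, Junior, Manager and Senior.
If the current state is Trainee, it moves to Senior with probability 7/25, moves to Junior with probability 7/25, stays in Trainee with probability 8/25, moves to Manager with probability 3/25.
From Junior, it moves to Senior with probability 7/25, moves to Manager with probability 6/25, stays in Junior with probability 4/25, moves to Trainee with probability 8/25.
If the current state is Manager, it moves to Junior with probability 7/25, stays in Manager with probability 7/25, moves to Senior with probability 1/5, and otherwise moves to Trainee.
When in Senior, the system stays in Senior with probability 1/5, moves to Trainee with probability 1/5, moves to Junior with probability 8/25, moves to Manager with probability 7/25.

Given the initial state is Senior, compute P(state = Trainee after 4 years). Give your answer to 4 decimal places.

Propagate the distribution vector 4 years from Senior.
After 0 years: (0.0000, 0.0000, 0.0000, 1.0000)
After 1 year: (0.2000, 0.3200, 0.2800, 0.2000)
After 2 years: (0.2736, 0.2496, 0.2352, 0.2416)
After 3 years: (0.2722, 0.2597, 0.2262, 0.2419)
After 4 years: (0.2729, 0.2585, 0.2261, 0.2426)
P(in Trainee after 4 years) = 0.2729

0.2729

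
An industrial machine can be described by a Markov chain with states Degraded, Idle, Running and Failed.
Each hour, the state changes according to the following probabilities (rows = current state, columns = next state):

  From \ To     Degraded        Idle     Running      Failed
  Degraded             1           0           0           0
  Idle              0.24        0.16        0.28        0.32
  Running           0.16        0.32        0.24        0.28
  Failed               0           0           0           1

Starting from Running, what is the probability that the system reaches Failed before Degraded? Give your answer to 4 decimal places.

Let h(s) be the probability of absorption at Failed starting from transient state s. Then h(Failed) = 1 and h(Degraded) = 0. By first-step analysis:
h(Idle) = 0.24·0 + 0.16·h(Idle) + 0.28·h(Running) + 0.32·1
h(Running) = 0.16·0 + 0.32·h(Idle) + 0.24·h(Running) + 0.28·1
Solving: h(Idle) = 0.5860, h(Running) = 0.6152.
Starting from Running, the probability is 0.6152.

0.6152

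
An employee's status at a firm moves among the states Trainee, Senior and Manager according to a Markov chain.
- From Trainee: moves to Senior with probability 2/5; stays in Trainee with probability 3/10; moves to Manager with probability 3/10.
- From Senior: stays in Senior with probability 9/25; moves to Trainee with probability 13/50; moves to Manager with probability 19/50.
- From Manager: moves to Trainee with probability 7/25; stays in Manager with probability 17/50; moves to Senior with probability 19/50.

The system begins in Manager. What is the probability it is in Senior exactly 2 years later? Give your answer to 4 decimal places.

Sum over the intermediate state after 1 year:
P = P(Manager→Trainee)·P(Trainee→Senior) + P(Manager→Senior)·P(Senior→Senior) + P(Manager→Manager)·P(Manager→Senior)
  = 0.28×0.4 + 0.38×0.36 + 0.34×0.38
  = 0.1120 + 0.1368 + 0.1292 = 0.3780

0.3780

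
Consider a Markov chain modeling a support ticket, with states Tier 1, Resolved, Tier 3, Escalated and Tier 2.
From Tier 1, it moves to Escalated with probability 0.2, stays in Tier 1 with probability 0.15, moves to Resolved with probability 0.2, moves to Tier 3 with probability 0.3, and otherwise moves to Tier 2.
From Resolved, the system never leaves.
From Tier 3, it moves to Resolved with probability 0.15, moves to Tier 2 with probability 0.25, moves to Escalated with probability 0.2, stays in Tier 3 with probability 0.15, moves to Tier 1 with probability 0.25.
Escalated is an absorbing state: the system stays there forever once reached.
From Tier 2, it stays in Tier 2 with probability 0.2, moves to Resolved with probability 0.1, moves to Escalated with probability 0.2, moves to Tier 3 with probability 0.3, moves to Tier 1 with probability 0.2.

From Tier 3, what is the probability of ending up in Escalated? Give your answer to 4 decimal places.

Let h(s) be the probability of absorption at Escalated starting from transient state s. Then h(Escalated) = 1 and h(Resolved) = 0. By first-step analysis:
h(Tier 1) = 0.15·h(Tier 1) + 0.2·0 + 0.3·h(Tier 3) + 0.2·1 + 0.15·h(Tier 2)
h(Tier 3) = 0.25·h(Tier 1) + 0.15·0 + 0.15·h(Tier 3) + 0.2·1 + 0.25·h(Tier 2)
h(Tier 2) = 0.2·h(Tier 1) + 0.1·0 + 0.3·h(Tier 3) + 0.2·1 + 0.2·h(Tier 2)
Solving: h(Tier 1) = 0.5429, h(Tier 3) = 0.5714, h(Tier 2) = 0.6000.
Starting from Tier 3, the probability is 0.5714.

0.5714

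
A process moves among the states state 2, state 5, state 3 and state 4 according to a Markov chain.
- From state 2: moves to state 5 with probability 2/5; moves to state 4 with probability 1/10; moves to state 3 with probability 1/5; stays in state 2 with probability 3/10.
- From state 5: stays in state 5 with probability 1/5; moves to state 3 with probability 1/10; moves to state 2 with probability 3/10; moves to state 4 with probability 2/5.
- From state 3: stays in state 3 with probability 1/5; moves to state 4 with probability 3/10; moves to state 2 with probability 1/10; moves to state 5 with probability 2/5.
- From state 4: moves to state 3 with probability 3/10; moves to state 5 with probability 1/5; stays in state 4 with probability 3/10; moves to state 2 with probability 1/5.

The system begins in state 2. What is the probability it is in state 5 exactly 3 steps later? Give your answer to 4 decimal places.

0.2840

Propagate the distribution vector 3 steps from state 2.
After 0 steps: (1.0000, 0.0000, 0.0000, 0.0000)
After 1 step: (0.3000, 0.4000, 0.2000, 0.1000)
After 2 steps: (0.2500, 0.3000, 0.1700, 0.2800)
After 3 steps: (0.2380, 0.2840, 0.1980, 0.2800)
P(in state 5 after 3 steps) = 0.2840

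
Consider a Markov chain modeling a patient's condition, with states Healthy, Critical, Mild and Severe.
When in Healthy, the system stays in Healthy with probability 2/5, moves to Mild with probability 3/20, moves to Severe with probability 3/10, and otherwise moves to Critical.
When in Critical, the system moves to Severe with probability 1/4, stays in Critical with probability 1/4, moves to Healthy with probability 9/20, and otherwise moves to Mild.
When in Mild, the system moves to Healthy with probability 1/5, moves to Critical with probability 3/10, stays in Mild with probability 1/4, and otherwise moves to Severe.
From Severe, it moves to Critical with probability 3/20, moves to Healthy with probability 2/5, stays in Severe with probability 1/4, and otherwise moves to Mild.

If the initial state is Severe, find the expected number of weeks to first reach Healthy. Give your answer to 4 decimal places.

Let t(s) be the expected number of weeks to first reach Healthy from state s, with t(Healthy) = 0. Conditioning on the first week:
t(Critical) = 1 + 0.25·t(Critical) + 0.05·t(Mild) + 0.25·t(Severe)
t(Mild) = 1 + 0.3·t(Critical) + 0.25·t(Mild) + 0.25·t(Severe)
t(Severe) = 1 + 0.15·t(Critical) + 0.2·t(Mild) + 0.25·t(Severe)
Solving: t(Critical) = 2.4381, t(Mild) = 3.2000, t(Severe) = 2.6743.
Expected weeks from Severe to Healthy: 2.6743.

2.6743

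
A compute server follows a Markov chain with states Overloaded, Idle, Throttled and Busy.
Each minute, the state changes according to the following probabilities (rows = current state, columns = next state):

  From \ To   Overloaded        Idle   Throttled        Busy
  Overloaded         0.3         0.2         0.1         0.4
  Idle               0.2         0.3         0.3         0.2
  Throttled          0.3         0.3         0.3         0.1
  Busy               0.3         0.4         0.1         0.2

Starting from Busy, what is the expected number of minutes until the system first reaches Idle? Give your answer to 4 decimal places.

Let t(s) be the expected number of minutes to first reach Idle from state s, with t(Idle) = 0. Conditioning on the first minute:
t(Overloaded) = 1 + 0.3·t(Overloaded) + 0.1·t(Throttled) + 0.4·t(Busy)
t(Throttled) = 1 + 0.3·t(Overloaded) + 0.3·t(Throttled) + 0.1·t(Busy)
t(Busy) = 1 + 0.3·t(Overloaded) + 0.1·t(Throttled) + 0.2·t(Busy)
Solving: t(Overloaded) = 3.6641, t(Throttled) = 3.4351, t(Busy) = 3.0534.
Expected minutes from Busy to Idle: 3.0534.

3.0534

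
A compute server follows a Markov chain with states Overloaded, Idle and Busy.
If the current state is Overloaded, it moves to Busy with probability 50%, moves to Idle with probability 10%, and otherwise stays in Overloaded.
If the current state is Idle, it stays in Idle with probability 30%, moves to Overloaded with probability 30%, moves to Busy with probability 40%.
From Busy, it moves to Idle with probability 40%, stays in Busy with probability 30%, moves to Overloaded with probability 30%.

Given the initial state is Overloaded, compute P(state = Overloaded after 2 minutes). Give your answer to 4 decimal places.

Sum over the intermediate state after 1 minute:
P = P(Overloaded→Overloaded)·P(Overloaded→Overloaded) + P(Overloaded→Idle)·P(Idle→Overloaded) + P(Overloaded→Busy)·P(Busy→Overloaded)
  = 0.4×0.4 + 0.1×0.3 + 0.5×0.3
  = 0.1600 + 0.0300 + 0.1500 = 0.3400

0.3400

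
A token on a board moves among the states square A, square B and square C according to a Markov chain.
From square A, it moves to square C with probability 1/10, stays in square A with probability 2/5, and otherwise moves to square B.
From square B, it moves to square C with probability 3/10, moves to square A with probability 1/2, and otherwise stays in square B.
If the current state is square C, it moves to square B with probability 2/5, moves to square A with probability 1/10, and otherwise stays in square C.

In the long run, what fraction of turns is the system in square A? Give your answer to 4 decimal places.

Let the stationary distribution be π with π = πP and π_1 + π_2 + π_3 = 1.
π_1 = 0.4·π_1 + 0.5·π_2 + 0.1·π_3
π_2 = 0.5·π_1 + 0.2·π_2 + 0.4·π_3
Solving with the normalization constraint gives π = (0.3500, 0.3625, 0.2875).
So the stationary probability of square A is 0.3500.

0.3500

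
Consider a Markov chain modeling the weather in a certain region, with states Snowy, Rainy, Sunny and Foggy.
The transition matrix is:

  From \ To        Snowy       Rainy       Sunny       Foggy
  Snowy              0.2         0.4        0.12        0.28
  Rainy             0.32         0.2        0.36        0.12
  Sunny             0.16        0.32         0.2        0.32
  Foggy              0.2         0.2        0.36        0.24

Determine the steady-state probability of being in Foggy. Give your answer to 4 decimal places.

Let the stationary distribution be π with π = πP and π_1 + π_2 + π_3 + π_4 = 1.
π_1 = 0.2·π_1 + 0.32·π_2 + 0.16·π_3 + 0.2·π_4
π_2 = 0.4·π_1 + 0.2·π_2 + 0.32·π_3 + 0.2·π_4
π_3 = 0.12·π_1 + 0.36·π_2 + 0.2·π_3 + 0.36·π_4
Solving with the normalization constraint gives π = (0.2226, 0.2762, 0.2643, 0.2369).
So the stationary probability of Foggy is 0.2369.

0.2369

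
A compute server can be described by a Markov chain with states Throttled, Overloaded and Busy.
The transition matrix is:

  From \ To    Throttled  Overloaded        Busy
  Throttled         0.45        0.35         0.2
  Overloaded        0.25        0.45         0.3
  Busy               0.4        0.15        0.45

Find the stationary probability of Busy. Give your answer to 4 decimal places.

0.3094

Let the stationary distribution be π with π = πP and π_1 + π_2 + π_3 = 1.
π_1 = 0.45·π_1 + 0.25·π_2 + 0.4·π_3
π_2 = 0.35·π_1 + 0.45·π_2 + 0.15·π_3
Solving with the normalization constraint gives π = (0.3705, 0.3201, 0.3094).
So the stationary probability of Busy is 0.3094.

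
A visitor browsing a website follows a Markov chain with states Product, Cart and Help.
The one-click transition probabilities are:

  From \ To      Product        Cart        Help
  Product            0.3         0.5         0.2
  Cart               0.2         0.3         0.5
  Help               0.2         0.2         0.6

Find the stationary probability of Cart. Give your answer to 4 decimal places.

Let the stationary distribution be π with π = πP and π_1 + π_2 + π_3 = 1.
π_1 = 0.3·π_1 + 0.2·π_2 + 0.2·π_3
π_2 = 0.5·π_1 + 0.3·π_2 + 0.2·π_3
Solving with the normalization constraint gives π = (0.2222, 0.2963, 0.4815).
So the stationary probability of Cart is 0.2963.

0.2963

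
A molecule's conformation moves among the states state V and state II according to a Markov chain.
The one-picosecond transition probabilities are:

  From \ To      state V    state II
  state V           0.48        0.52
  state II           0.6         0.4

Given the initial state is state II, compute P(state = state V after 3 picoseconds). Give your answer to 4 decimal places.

Propagate the distribution vector 3 picoseconds from state II.
After 0 picoseconds: (0.0000, 1.0000)
After 1 picosecond: (0.6000, 0.4000)
After 2 picoseconds: (0.5280, 0.4720)
After 3 picoseconds: (0.5366, 0.4634)
P(in state V after 3 picoseconds) = 0.5366

0.5366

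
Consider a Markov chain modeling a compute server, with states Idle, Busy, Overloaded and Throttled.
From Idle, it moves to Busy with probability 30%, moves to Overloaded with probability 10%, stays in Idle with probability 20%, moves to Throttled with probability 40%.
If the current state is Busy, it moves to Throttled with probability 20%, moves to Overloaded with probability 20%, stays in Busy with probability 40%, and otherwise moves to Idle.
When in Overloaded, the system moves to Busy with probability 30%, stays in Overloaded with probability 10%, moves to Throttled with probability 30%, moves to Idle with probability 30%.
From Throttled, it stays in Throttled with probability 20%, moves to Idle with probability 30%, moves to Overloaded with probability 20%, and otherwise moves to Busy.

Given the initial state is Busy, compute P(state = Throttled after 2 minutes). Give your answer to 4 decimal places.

0.2600

Propagate the distribution vector 2 minutes from Busy.
After 0 minutes: (0.0000, 1.0000, 0.0000, 0.0000)
After 1 minute: (0.2000, 0.4000, 0.2000, 0.2000)
After 2 minutes: (0.2400, 0.3400, 0.1600, 0.2600)
P(in Throttled after 2 minutes) = 0.2600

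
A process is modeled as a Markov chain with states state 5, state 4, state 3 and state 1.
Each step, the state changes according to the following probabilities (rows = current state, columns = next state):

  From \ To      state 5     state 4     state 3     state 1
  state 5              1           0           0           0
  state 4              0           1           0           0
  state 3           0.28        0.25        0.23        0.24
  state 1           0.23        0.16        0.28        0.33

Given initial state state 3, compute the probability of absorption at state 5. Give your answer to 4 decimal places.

Let h(s) be the probability of absorption at state 5 starting from transient state s. Then h(state 5) = 1 and h(state 4) = 0. By first-step analysis:
h(state 3) = 0.28·1 + 0.25·0 + 0.23·h(state 3) + 0.24·h(state 1)
h(state 1) = 0.23·1 + 0.16·0 + 0.28·h(state 3) + 0.33·h(state 1)
Solving: h(state 3) = 0.5411, h(state 1) = 0.5694.
Starting from state 3, the probability is 0.5411.

0.5411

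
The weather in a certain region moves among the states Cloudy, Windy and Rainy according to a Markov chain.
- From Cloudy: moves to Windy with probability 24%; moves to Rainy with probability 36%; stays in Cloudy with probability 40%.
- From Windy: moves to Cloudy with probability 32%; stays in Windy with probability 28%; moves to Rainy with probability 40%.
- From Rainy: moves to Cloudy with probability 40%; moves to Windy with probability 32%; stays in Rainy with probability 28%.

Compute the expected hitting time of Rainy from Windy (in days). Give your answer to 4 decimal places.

2.5901

Let t(s) be the expected number of days to first reach Rainy from state s, with t(Rainy) = 0. Conditioning on the first day:
t(Cloudy) = 1 + 0.4·t(Cloudy) + 0.24·t(Windy)
t(Windy) = 1 + 0.32·t(Cloudy) + 0.28·t(Windy)
Solving: t(Cloudy) = 2.7027, t(Windy) = 2.5901.
Expected days from Windy to Rainy: 2.5901.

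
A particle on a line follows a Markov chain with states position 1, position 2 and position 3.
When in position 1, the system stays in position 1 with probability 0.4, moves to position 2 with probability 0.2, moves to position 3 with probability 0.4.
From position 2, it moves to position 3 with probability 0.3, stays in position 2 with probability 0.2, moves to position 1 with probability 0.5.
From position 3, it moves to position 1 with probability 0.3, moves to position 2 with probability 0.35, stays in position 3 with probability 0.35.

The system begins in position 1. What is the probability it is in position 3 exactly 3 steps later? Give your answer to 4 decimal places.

0.3560

Propagate the distribution vector 3 steps from position 1.
After 0 steps: (1.0000, 0.0000, 0.0000)
After 1 step: (0.4000, 0.2000, 0.4000)
After 2 steps: (0.3800, 0.2600, 0.3600)
After 3 steps: (0.3900, 0.2540, 0.3560)
P(in position 3 after 3 steps) = 0.3560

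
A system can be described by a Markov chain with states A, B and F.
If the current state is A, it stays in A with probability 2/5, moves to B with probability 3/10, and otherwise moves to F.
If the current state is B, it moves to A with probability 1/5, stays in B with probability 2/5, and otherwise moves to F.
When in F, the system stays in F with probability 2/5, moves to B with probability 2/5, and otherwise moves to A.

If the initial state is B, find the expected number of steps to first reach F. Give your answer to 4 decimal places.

2.6667

Let t(s) be the expected number of steps to first reach F from state s, with t(F) = 0. Conditioning on the first step:
t(A) = 1 + 0.4·t(A) + 0.3·t(B)
t(B) = 1 + 0.2·t(A) + 0.4·t(B)
Solving: t(A) = 3.0000, t(B) = 2.6667.
Expected steps from B to F: 2.6667.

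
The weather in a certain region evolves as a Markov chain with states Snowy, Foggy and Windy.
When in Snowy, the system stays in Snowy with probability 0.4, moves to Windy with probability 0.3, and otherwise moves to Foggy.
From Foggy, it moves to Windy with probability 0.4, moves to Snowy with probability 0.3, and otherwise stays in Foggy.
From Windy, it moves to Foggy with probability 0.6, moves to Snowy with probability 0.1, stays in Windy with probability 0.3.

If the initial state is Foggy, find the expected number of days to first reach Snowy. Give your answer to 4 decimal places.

Let t(s) be the expected number of days to first reach Snowy from state s, with t(Snowy) = 0. Conditioning on the first day:
t(Foggy) = 1 + 0.3·t(Foggy) + 0.4·t(Windy)
t(Windy) = 1 + 0.6·t(Foggy) + 0.3·t(Windy)
Solving: t(Foggy) = 4.4000, t(Windy) = 5.2000.
Expected days from Foggy to Snowy: 4.4000.

4.4000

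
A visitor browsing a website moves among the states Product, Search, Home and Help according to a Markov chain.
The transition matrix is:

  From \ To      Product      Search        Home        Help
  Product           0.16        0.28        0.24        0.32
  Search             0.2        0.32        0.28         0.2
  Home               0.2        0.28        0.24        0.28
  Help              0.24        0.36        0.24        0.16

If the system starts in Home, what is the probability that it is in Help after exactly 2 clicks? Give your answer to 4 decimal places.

Propagate the distribution vector 2 clicks from Home.
After 0 clicks: (0.0000, 0.0000, 1.0000, 0.0000)
After 1 click: (0.2000, 0.2800, 0.2400, 0.2800)
After 2 clicks: (0.2032, 0.3136, 0.2512, 0.2320)
P(in Help after 2 clicks) = 0.2320

0.2320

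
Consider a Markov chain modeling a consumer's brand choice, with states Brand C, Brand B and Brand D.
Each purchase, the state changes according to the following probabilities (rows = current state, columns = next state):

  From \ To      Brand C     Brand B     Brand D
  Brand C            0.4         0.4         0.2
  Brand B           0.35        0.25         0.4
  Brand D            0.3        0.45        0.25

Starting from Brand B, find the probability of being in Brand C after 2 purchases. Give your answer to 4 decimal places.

0.3475

Sum over the intermediate state after 1 purchase:
P = P(Brand B→Brand C)·P(Brand C→Brand C) + P(Brand B→Brand B)·P(Brand B→Brand C) + P(Brand B→Brand D)·P(Brand D→Brand C)
  = 0.35×0.4 + 0.25×0.35 + 0.4×0.3
  = 0.1400 + 0.0875 + 0.1200 = 0.3475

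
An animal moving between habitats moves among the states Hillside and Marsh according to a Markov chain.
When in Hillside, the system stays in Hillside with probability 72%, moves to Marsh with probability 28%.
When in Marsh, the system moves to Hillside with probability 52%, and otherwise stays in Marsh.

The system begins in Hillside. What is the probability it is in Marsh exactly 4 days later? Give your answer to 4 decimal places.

Propagate the distribution vector 4 days from Hillside.
After 0 days: (1.0000, 0.0000)
After 1 day: (0.7200, 0.2800)
After 2 days: (0.6640, 0.3360)
After 3 days: (0.6528, 0.3472)
After 4 days: (0.6506, 0.3494)
P(in Marsh after 4 days) = 0.3494

0.3494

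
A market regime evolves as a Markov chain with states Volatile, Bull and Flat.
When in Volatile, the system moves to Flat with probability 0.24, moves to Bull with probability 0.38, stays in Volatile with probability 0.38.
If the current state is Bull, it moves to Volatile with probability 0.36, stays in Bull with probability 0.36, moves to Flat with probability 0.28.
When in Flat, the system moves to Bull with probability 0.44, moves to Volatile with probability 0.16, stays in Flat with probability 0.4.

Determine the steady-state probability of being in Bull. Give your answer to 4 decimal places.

Let the stationary distribution be π with π = πP and π_1 + π_2 + π_3 = 1.
π_1 = 0.38·π_1 + 0.36·π_2 + 0.16·π_3
π_2 = 0.38·π_1 + 0.36·π_2 + 0.44·π_3
Solving with the normalization constraint gives π = (0.3052, 0.3904, 0.3043).
So the stationary probability of Bull is 0.3904.

0.3904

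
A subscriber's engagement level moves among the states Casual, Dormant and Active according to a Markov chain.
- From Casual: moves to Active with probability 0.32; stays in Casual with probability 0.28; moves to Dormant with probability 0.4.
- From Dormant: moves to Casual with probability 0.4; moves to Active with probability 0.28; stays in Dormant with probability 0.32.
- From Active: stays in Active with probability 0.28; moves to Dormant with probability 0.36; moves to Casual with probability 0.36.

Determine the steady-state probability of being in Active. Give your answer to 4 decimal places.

Let the stationary distribution be π with π = πP and π_1 + π_2 + π_3 = 1.
π_1 = 0.28·π_1 + 0.4·π_2 + 0.36·π_3
π_2 = 0.4·π_1 + 0.32·π_2 + 0.36·π_3
Solving with the normalization constraint gives π = (0.3466, 0.3595, 0.2939).
So the stationary probability of Active is 0.2939.

0.2939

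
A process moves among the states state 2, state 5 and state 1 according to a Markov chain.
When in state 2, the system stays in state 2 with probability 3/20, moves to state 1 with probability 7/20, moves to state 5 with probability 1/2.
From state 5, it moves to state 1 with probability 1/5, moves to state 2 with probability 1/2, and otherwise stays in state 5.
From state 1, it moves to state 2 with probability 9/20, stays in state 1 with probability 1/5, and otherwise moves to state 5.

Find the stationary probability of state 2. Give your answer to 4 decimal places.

0.3610

Let the stationary distribution be π with π = πP and π_1 + π_2 + π_3 = 1.
π_1 = 0.15·π_1 + 0.5·π_2 + 0.45·π_3
π_2 = 0.5·π_1 + 0.3·π_2 + 0.35·π_3
Solving with the normalization constraint gives π = (0.3610, 0.3849, 0.2541).
So the stationary probability of state 2 is 0.3610.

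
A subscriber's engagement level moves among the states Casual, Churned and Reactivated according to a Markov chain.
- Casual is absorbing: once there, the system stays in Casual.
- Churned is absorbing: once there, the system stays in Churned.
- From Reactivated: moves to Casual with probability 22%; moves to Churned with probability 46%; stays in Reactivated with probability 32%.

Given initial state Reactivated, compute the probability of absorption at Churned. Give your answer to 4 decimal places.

0.6765

Let h(s) be the probability of absorption at Churned starting from transient state s. Then h(Churned) = 1 and h(Casual) = 0. By first-step analysis:
h(Reactivated) = 0.22·0 + 0.46·1 + 0.32·h(Reactivated)
Solving: h(Reactivated) = 0.6765.
Starting from Reactivated, the probability is 0.6765.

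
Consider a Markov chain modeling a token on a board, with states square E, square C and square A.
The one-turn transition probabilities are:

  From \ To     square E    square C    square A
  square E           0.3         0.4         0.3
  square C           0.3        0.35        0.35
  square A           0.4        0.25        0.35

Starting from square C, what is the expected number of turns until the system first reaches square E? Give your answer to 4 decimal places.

Let t(s) be the expected number of turns to first reach square E from state s, with t(square E) = 0. Conditioning on the first turn:
t(square C) = 1 + 0.35·t(square C) + 0.35·t(square A)
t(square A) = 1 + 0.25·t(square C) + 0.35·t(square A)
Solving: t(square C) = 2.9851, t(square A) = 2.6866.
Expected turns from square C to square E: 2.9851.

2.9851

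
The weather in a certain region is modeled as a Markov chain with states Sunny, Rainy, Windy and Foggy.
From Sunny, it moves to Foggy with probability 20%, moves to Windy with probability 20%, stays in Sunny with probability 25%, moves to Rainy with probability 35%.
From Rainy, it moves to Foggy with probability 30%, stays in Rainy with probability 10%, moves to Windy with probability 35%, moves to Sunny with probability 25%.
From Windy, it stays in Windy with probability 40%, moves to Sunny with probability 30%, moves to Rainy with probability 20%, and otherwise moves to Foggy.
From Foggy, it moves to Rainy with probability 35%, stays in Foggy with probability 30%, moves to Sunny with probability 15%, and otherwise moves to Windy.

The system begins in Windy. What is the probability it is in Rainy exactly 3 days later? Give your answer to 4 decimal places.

0.2435

Propagate the distribution vector 3 days from Windy.
After 0 days: (0.0000, 0.0000, 1.0000, 0.0000)
After 1 day: (0.3000, 0.2000, 0.4000, 0.1000)
After 2 days: (0.2600, 0.2400, 0.3100, 0.1900)
After 3 days: (0.2465, 0.2435, 0.2980, 0.2120)
P(in Rainy after 3 days) = 0.2435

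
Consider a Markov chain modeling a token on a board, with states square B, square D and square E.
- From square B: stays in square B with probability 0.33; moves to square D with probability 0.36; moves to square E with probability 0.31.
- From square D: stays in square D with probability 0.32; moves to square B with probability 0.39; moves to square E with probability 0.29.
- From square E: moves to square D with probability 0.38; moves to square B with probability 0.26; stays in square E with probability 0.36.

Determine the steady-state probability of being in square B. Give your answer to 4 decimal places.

0.3288

Let the stationary distribution be π with π = πP and π_1 + π_2 + π_3 = 1.
π_1 = 0.33·π_1 + 0.39·π_2 + 0.26·π_3
π_2 = 0.36·π_1 + 0.32·π_2 + 0.38·π_3
Solving with the normalization constraint gives π = (0.3288, 0.3523, 0.3189).
So the stationary probability of square B is 0.3288.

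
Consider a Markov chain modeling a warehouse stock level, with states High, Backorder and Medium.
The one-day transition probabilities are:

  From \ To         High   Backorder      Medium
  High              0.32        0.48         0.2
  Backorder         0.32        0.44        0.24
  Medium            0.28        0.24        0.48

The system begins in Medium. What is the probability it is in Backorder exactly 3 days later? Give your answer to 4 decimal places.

Propagate the distribution vector 3 days from Medium.
After 0 days: (0.0000, 0.0000, 1.0000)
After 1 day: (0.2800, 0.2400, 0.4800)
After 2 days: (0.3008, 0.3552, 0.3440)
After 3 days: (0.3062, 0.3832, 0.3105)
P(in Backorder after 3 days) = 0.3832

0.3832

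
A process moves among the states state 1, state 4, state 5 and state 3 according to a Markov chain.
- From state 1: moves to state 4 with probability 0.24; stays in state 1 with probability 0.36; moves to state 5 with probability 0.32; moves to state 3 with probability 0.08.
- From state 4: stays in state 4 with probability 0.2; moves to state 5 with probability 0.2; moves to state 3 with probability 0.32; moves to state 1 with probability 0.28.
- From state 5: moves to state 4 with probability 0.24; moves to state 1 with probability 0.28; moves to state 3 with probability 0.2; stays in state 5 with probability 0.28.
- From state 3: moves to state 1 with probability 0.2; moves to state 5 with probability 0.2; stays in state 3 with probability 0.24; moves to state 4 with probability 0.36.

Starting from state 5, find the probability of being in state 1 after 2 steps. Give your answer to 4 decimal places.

Propagate the distribution vector 2 steps from state 5.
After 0 steps: (0.0000, 0.0000, 1.0000, 0.0000)
After 1 step: (0.2800, 0.2400, 0.2800, 0.2000)
After 2 steps: (0.2864, 0.2544, 0.2560, 0.2032)
P(in state 1 after 2 steps) = 0.2864

0.2864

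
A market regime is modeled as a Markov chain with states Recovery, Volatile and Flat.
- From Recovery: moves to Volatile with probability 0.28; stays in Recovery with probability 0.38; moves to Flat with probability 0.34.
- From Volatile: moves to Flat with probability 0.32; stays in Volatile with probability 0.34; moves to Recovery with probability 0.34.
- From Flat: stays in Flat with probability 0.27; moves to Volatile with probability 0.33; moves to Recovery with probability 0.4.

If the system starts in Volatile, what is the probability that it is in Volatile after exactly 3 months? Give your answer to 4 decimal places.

0.3145

Propagate the distribution vector 3 months from Volatile.
After 0 months: (0.0000, 1.0000, 0.0000)
After 1 month: (0.3400, 0.3400, 0.3200)
After 2 months: (0.3728, 0.3164, 0.3108)
After 3 months: (0.3736, 0.3145, 0.3119)
P(in Volatile after 3 months) = 0.3145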